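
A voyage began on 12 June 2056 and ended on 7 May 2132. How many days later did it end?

27722

Day-of-year of June 12, 2056: 164.
Day-of-year of May 7, 2132: 128.
2056 has 366 days, so 366 − 164 = 202 days remain in 2056.
Full years 2057–2131: 58 common + 17 leap = 58×365 + 17×366 = 27392 days.
Total: 202 + 27392 + 128 = 27722 days.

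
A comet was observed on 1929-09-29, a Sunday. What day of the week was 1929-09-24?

Count forward from the earlier date (September 24, 1929) to the later (September 29, 1929):
Within September 1929: 29 − 24 = 5 days.
5 mod 7 = 5, so 5 days before Sunday is Tuesday.

Tuesday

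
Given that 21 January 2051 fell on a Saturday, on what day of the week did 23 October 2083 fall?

Day-of-year of January 21, 2051: 21.
Day-of-year of October 23, 2083: 296.
2051 has 365 days, so 365 − 21 = 344 days remain in 2051.
Full years 2052–2082: 23 common + 8 leap = 23×365 + 8×366 = 11323 days.
Total: 344 + 11323 + 296 = 11963 days.
11963 is a multiple of 7, so 23 October 2083 falls on the same weekday: Saturday.

Saturday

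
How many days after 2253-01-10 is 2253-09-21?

January 2253: 31 − 10 = 21 days remain.
Then February 2253 (28), March (31), April (30), May (31), June (30), July (31), August (31): 28 + 31 + 30 + 31 + 30 + 31 + 31 = 212 days.
September 1–21, 2253: 21 days.
Total: 21 + 212 + 21 = 254 days.

254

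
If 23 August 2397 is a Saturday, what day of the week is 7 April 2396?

Sunday

Count forward from the earlier date (April 7, 2396) to the later (August 23, 2397):
April 2396: 30 − 7 = 23 days remain.
Then 15 full months totalling 457 days.
August 1–23, 2397: 23 days.
Total: 23 + 457 + 23 = 503 days.
503 mod 7 = 6, so 6 days before Saturday is Sunday.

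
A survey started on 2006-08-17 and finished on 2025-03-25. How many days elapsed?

6795

From August 17, 2006 to August 17, 2024: 18 years, of which 5 contain a Feb 29 — 13×365 + 5×366 = 6575 days.
August 2024: 31 − 17 = 14 days remain.
Then September (30), October (31), November (30), December (31), January (31), February 2025 (28): 30 + 31 + 30 + 31 + 31 + 28 = 181 days.
March 1–25, 2025: 25 days.
Residual: 220 days.
Total: 6795 days.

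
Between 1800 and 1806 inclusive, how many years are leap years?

1

Years divisible by 4 in [1800, 1806]: 1800, 1804.
Of these, 1800 is divisible by 100 but not 400, so not leap.
Leap years: 2 − 1 = 1.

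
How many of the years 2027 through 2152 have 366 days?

Years divisible by 4: 2028, 2032, …, 2152 — 32 in all.
Of these, 2100 is divisible by 100 but not 400, so not leap.
Leap years: 32 − 1 = 31.

31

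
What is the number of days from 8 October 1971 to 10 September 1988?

Day-of-year of October 8, 1971: 281.
Day-of-year of September 10, 1988: 254.
1971 has 365 days, so 365 − 281 = 84 days remain in 1971.
Full years 1972–1987: 12 common + 4 leap = 12×365 + 4×366 = 5844 days.
Total: 84 + 5844 + 254 = 6182 days.

6182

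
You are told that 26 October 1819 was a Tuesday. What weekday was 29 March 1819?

Count forward from the earlier date (March 29, 1819) to the later (October 26, 1819):
March 1819: 31 − 29 = 2 days remain.
Then April (30), May (31), June (30), July (31), August (31), September (30): 30 + 31 + 30 + 31 + 31 + 30 = 183 days.
October 1–26, 1819: 26 days.
Total: 2 + 183 + 26 = 211 days.
211 mod 7 = 1, so 1 day before Tuesday is Monday.

Monday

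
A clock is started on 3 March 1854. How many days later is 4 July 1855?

488

March 3, 1854 → March 3, 1855: 365 days.
March 1855: 31 − 3 = 28 days remain.
Then April (30), May (31), June (30): 30 + 31 + 30 = 91 days.
July 1–4, 1855: 4 days.
Residual: 123 days.
Total: 488 days.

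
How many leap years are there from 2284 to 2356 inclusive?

Years divisible by 4: 2284, 2288, …, 2356 — 19 in all.
Of these, 2300 is divisible by 100 but not 400, so not leap.
Leap years: 19 − 1 = 18.

18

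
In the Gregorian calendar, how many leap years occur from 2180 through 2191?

Years divisible by 4 in [2180, 2191]: 2180, 2184, 2188.
No century exceptions apply. Count: 3.

3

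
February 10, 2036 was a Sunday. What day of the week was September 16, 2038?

Thursday

February 2036: 29 − 10 = 19 days remain (2036 is a leap year, so February has 29 days).
Then 30 full months totalling 914 days.
September 1–16, 2038: 16 days.
Total: 19 + 914 + 16 = 949 days.
949 mod 7 = 4, so 4 days after Sunday is Thursday.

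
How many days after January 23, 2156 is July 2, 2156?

161

January 2156: 31 − 23 = 8 days remain.
Then February 2156 (29), March (31), April (30), May (31), June (30): 29 + 31 + 30 + 31 + 30 = 151 days.
July 1–2, 2156: 2 days.
Total: 8 + 151 + 2 = 161 days.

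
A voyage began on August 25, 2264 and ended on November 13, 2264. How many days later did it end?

80

August 2264: 31 − 25 = 6 days remain.
Then September (30), October (31): 30 + 31 = 61 days.
November 1–13, 2264: 13 days.
Total: 6 + 61 + 13 = 80 days.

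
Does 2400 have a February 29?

Yes

2400 is a leap year (divisible by 400).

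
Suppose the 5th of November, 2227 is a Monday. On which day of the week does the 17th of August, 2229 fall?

Monday

November 2227: 30 − 5 = 25 days remain.
Then 20 full months totalling 609 days.
August 1–17, 2229: 17 days.
Total: 25 + 609 + 17 = 651 days.
651 is a multiple of 7, so the 17th of August, 2229 falls on the same weekday: Monday.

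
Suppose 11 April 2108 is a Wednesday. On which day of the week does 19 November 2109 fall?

Tuesday

April 2108: 30 − 11 = 19 days remain.
Then 18 full months totalling 549 days.
November 1–19, 2109: 19 days.
Total: 19 + 549 + 19 = 587 days.
587 mod 7 = 6, so 6 days after Wednesday is Tuesday.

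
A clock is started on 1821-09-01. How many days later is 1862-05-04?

From September 1, 1821 to September 1, 1861: 40 years, of which 10 contain a Feb 29 — 30×365 + 10×366 = 14610 days.
September 1861: 30 − 1 = 29 days remain.
Then October (31), November (30), December (31), January (31), February 1862 (28), March (31), April (30): 31 + 30 + 31 + 31 + 28 + 31 + 30 = 212 days.
May 1–4, 1862: 4 days.
Residual: 245 days.
Total: 14855 days.

14855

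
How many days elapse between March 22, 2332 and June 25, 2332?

95

March 2332: 31 − 22 = 9 days remain.
Then April (30), May (31): 30 + 31 = 61 days.
June 1–25, 2332: 25 days.
Total: 9 + 61 + 25 = 95 days.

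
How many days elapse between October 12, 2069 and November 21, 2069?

40

October 2069: 31 − 12 = 19 days remain.
November 1–21, 2069: 21 days.
Total: 19 + 21 = 40 days.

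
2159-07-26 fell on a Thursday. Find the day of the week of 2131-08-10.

Friday

Count forward from the earlier date (August 10, 2131) to the later (July 26, 2159):
Day-of-year of August 10, 2131: 222.
Day-of-year of July 26, 2159: 207.
2131 has 365 days, so 365 − 222 = 143 days remain in 2131.
Full years 2132–2158: 20 common + 7 leap = 20×365 + 7×366 = 9862 days.
Total: 143 + 9862 + 207 = 10212 days.
10212 mod 7 = 6, so 6 days before Thursday is Friday.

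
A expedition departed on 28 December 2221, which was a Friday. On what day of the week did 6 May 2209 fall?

Saturday

Count forward from the earlier date (May 6, 2209) to the later (December 28, 2221):
From May 6, 2209 to May 6, 2221: 12 years, of which 3 contain a Feb 29 — 9×365 + 3×366 = 4383 days.
May 2221: 31 − 6 = 25 days remain.
Then June (30), July (31), August (31), September (30), October (31), November (30): 30 + 31 + 31 + 30 + 31 + 30 = 183 days.
December 1–28, 2221: 28 days.
Residual: 236 days.
Total: 4619 days.
4619 mod 7 = 6, so 6 days before Friday is Saturday.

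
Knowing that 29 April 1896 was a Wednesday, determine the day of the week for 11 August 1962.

From April 29, 1896 to April 29, 1962: 66 years, of which 15 contain a Feb 29 — 51×365 + 15×366 = 24105 days.
(1900 is not a leap year (divisible by 100 but not 400).)
April 1962: 30 − 29 = 1 day remains.
Then May (31), June (30), July (31): 31 + 30 + 31 = 92 days.
August 1–11, 1962: 11 days.
Residual: 104 days.
Total: 24209 days.
24209 mod 7 = 3, so 3 days after Wednesday is Saturday.

Saturday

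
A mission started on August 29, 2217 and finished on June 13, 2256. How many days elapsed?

14168

Day-of-year of August 29, 2217: 241.
Day-of-year of June 13, 2256: 165.
2217 has 365 days, so 365 − 241 = 124 days remain in 2217.
Full years 2218–2255: 29 common + 9 leap = 29×365 + 9×366 = 13879 days.
Total: 124 + 13879 + 165 = 14168 days.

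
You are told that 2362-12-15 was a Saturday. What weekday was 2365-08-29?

Sunday

December 15, 2362 → December 15, 2363: 365 days.
December 15, 2363 → December 15, 2364: 366 days (2364 is a leap year).
December 2364: 31 − 15 = 16 days remain.
Then January (31), February 2365 (28), March (31), April (30), May (31), June (30), July (31): 31 + 28 + 31 + 30 + 31 + 30 + 31 = 212 days.
August 1–29, 2365: 29 days.
Residual: 257 days.
Total: 988 days.
988 mod 7 = 1, so 1 day after Saturday is Sunday.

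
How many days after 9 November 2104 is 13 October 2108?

Day-of-year of November 9, 2104: 314.
Day-of-year of October 13, 2108: 287.
2104 has 366 days, so 366 − 314 = 52 days remain in 2104.
Full years: 2105: 365; 2106: 365; 2107: 365. Sum = 1095.
Total: 52 + 1095 + 287 = 1434 days.

1434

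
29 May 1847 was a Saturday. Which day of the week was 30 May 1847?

Within May 1847: 30 − 29 = 1 day.
1 mod 7 = 1, so 1 day after Saturday is Sunday.

Sunday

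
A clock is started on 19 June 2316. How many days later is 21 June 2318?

732

June 19, 2316 → June 19, 2317: 365 days.
June 19, 2317 → June 19, 2318: 365 days.
Within June 2318: 21 − 19 = 2 days.
Total: 732 days.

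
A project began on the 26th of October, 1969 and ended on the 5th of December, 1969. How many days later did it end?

40

October 1969: 31 − 26 = 5 days remain.
Then November (30): 30 days.
December 1–5, 1969: 5 days.
Total: 5 + 30 + 5 = 40 days.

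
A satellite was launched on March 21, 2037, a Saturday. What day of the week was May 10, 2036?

Saturday

Count forward from the earlier date (May 10, 2036) to the later (March 21, 2037):
Day-of-year of May 10, 2036: 131.
Day-of-year of March 21, 2037: 80.
2036 has 366 days, so 366 − 131 = 235 days remain in 2036.
Total: 235 + 80 = 315 days.
315 is a multiple of 7, so May 10, 2036 falls on the same weekday: Saturday.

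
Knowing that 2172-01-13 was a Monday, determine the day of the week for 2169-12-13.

Wednesday

Count forward from the earlier date (December 13, 2169) to the later (January 13, 2172):
Day-of-year of December 13, 2169: 347.
Day-of-year of January 13, 2172: 13.
2169 has 365 days, so 365 − 347 = 18 days remain in 2169.
Full years: 2170: 365; 2171: 365. Sum = 730.
Total: 18 + 730 + 13 = 761 days.
761 mod 7 = 5, so 5 days before Monday is Wednesday.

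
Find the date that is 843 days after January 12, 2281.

May 5, 2283

Count 843 days after January 12, 2281:
Day-of-year of January 12, 2281: 12.
Day-of-year of May 5, 2283: 125.
2281 has 365 days, so 365 − 12 = 353 days remain in 2281.
Full years: 2282: 365. Sum = 365.
Total: 353 + 365 + 125 = 843 days.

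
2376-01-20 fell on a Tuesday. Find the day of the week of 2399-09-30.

Thursday

Day-of-year of January 20, 2376: 20.
Day-of-year of September 30, 2399: 273.
2376 has 366 days, so 366 − 20 = 346 days remain in 2376.
Full years 2377–2398: 17 common + 5 leap = 17×365 + 5×366 = 8035 days.
Total: 346 + 8035 + 273 = 8654 days.
8654 mod 7 = 2, so 2 days after Tuesday is Thursday.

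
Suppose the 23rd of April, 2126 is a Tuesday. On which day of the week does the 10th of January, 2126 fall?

Count forward from the earlier date (January 10, 2126) to the later (April 23, 2126):
January 2126: 31 − 10 = 21 days remain.
Then February 2126 (28), March (31): 28 + 31 = 59 days.
April 1–23, 2126: 23 days.
Total: 21 + 59 + 23 = 103 days.
103 mod 7 = 5, so 5 days before Tuesday is Thursday.

Thursday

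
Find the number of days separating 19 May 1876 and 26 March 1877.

Day-of-year of May 19, 1876: 140.
Day-of-year of March 26, 1877: 85.
1876 has 366 days, so 366 − 140 = 226 days remain in 1876.
Total: 226 + 85 = 311 days.

311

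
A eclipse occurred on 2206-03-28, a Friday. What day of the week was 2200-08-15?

Count forward from the earlier date (August 15, 2200) to the later (March 28, 2206):
August 15, 2200 → August 15, 2201: 365 days.
August 15, 2201 → August 15, 2202: 365 days.
August 15, 2202 → August 15, 2203: 365 days.
August 15, 2203 → August 15, 2204: 366 days (2204 is a leap year).
August 15, 2204 → August 15, 2205: 365 days.
August 2205: 31 − 15 = 16 days remain.
Then September (30), October (31), November (30), December (31), January (31), February 2206 (28): 30 + 31 + 30 + 31 + 31 + 28 = 181 days.
March 1–28, 2206: 28 days.
Residual: 225 days.
Total: 2051 days.
2051 is a multiple of 7, so 2200-08-15 falls on the same weekday: Friday.

Friday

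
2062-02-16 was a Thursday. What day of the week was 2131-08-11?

Saturday

Day-of-year of February 16, 2062: 47.
Day-of-year of August 11, 2131: 223.
2062 has 365 days, so 365 − 47 = 318 days remain in 2062.
Full years 2063–2130: 52 common + 16 leap = 52×365 + 16×366 = 24836 days.
Total: 318 + 24836 + 223 = 25377 days.
25377 mod 7 = 2, so 2 days after Thursday is Saturday.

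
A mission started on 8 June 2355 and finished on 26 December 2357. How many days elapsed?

932

Day-of-year of June 8, 2355: 159.
Day-of-year of December 26, 2357: 360.
2355 has 365 days, so 365 − 159 = 206 days remain in 2355.
Full years: 2356: 366. Sum = 366.
Total: 206 + 366 + 360 = 932 days.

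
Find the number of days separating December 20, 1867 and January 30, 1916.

17572

Day-of-year of December 20, 1867: 354.
Day-of-year of January 30, 1916: 30.
1867 has 365 days, so 365 − 354 = 11 days remain in 1867.
Full years 1868–1915: 37 common + 11 leap = 37×365 + 11×366 = 17531 days.
Total: 11 + 17531 + 30 = 17572 days.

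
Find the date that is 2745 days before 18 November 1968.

14 May 1961

Count 2745 days before November 18, 1968:
From May 14, 1961 to May 14, 1968: 7 years, of which 2 contain a Feb 29 — 5×365 + 2×366 = 2557 days.
May 1968: 31 − 14 = 17 days remain.
Then June (30), July (31), August (31), September (30), October (31): 30 + 31 + 31 + 30 + 31 = 153 days.
November 1–18, 1968: 18 days.
Residual: 188 days.
Total: 2745 days.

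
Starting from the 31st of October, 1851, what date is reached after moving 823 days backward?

the 30th of July, 1849

Count 823 days before October 31, 1851:
July 1849: 31 − 30 = 1 day remains.
Then 26 full months totalling 791 days.
October 1–31, 1851: 31 days.
Total: 1 + 791 + 31 = 823 days.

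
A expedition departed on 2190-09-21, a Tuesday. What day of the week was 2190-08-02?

Count forward from the earlier date (August 2, 2190) to the later (September 21, 2190):
August 2190: 31 − 2 = 29 days remain.
September 1–21, 2190: 21 days.
Total: 29 + 21 = 50 days.
50 mod 7 = 1, so 1 day before Tuesday is Monday.

Monday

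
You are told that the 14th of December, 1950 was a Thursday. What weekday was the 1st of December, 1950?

Count forward from the earlier date (December 1, 1950) to the later (December 14, 1950):
Within December 1950: 14 − 1 = 13 days.
13 mod 7 = 6, so 6 days before Thursday is Friday.

Friday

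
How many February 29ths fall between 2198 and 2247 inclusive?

Years divisible by 4 in [2198, 2247]: 2200, 2204, 2208, 2212, 2216, 2220, 2224, 2228, 2232, 2236, 2240, 2244.
Of these, 2200 is divisible by 100 but not 400, so not leap.
Leap years: 12 − 1 = 11.

11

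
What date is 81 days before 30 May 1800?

10 March 1800

Count 81 days before May 30, 1800:
March 1800: 31 − 10 = 21 days remain.
Then April (30): 30 days.
May 1–30, 1800: 30 days.
Total: 21 + 30 + 30 = 81 days.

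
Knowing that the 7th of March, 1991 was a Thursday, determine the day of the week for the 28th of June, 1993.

Monday

March 7, 1991 → March 7, 1992: 366 days (1992 is a leap year).
March 7, 1992 → March 7, 1993: 365 days.
March 1993: 31 − 7 = 24 days remain.
Then April (30), May (31): 30 + 31 = 61 days.
June 1–28, 1993: 28 days.
Residual: 113 days.
Total: 844 days.
844 mod 7 = 4, so 4 days after Thursday is Monday.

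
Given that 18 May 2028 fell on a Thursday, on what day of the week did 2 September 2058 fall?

Monday

Day-of-year of May 18, 2028: 139.
Day-of-year of September 2, 2058: 245.
2028 has 366 days, so 366 − 139 = 227 days remain in 2028.
Full years 2029–2057: 22 common + 7 leap = 22×365 + 7×366 = 10592 days.
Total: 227 + 10592 + 245 = 11064 days.
11064 mod 7 = 4, so 4 days after Thursday is Monday.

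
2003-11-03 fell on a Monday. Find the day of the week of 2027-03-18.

Thursday

From November 3, 2003 to November 3, 2026: 23 years, of which 6 contain a Feb 29 — 17×365 + 6×366 = 8401 days.
November 2026: 30 − 3 = 27 days remain.
Then December (31), January (31), February 2027 (28): 31 + 31 + 28 = 90 days.
March 1–18, 2027: 18 days.
Residual: 135 days.
Total: 8536 days.
8536 mod 7 = 3, so 3 days after Monday is Thursday.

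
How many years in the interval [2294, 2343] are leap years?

Years divisible by 4 in [2294, 2343]: 2296, 2300, 2304, 2308, 2312, 2316, 2320, 2324, 2328, 2332, 2336, 2340.
Of these, 2300 is divisible by 100 but not 400, so not leap.
Leap years: 12 − 1 = 11.

11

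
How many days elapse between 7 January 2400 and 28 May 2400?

142

January 2400: 31 − 7 = 24 days remain.
Then February 2400 (29), March (31), April (30): 29 + 31 + 30 = 90 days.
May 1–28, 2400: 28 days.
Total: 24 + 90 + 28 = 142 days.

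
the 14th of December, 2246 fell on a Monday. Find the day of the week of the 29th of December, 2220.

Friday

Count forward from the earlier date (December 29, 2220) to the later (December 14, 2246):
From December 29, 2220 to December 29, 2245: 25 years, of which 6 contain a Feb 29 — 19×365 + 6×366 = 9131 days.
December 2245: 31 − 29 = 2 days remain.
Then 11 full months totalling 334 days.
December 1–14, 2246: 14 days.
Residual: 350 days.
Total: 9481 days.
9481 mod 7 = 3, so 3 days before Monday is Friday.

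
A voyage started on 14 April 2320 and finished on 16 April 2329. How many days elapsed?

Day-of-year of April 14, 2320: 105.
Day-of-year of April 16, 2329: 106.
2320 has 366 days, so 366 − 105 = 261 days remain in 2320.
Full years 2321–2328: 6 common + 2 leap = 6×365 + 2×366 = 2922 days.
Total: 261 + 2922 + 106 = 3289 days.

3289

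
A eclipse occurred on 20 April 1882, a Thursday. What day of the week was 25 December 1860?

Count forward from the earlier date (December 25, 1860) to the later (April 20, 1882):
From December 25, 1860 to December 25, 1881: 21 years, of which 5 contain a Feb 29 — 16×365 + 5×366 = 7670 days.
December 1881: 31 − 25 = 6 days remain.
Then January (31), February 1882 (28), March (31): 31 + 28 + 31 = 90 days.
April 1–20, 1882: 20 days.
Residual: 116 days.
Total: 7786 days.
7786 mod 7 = 2, so 2 days before Thursday is Tuesday.

Tuesday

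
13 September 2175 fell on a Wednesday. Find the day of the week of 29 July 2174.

Count forward from the earlier date (July 29, 2174) to the later (September 13, 2175):
July 2174: 31 − 29 = 2 days remain.
Then 13 full months totalling 396 days.
September 1–13, 2175: 13 days.
Total: 2 + 396 + 13 = 411 days.
411 mod 7 = 5, so 5 days before Wednesday is Friday.

Friday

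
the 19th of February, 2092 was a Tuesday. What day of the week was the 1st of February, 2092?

Count forward from the earlier date (February 1, 2092) to the later (February 19, 2092):
Within February 2092: 19 − 1 = 18 days.
18 mod 7 = 4, so 4 days before Tuesday is Friday.

Friday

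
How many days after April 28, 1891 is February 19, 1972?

29516

Day-of-year of April 28, 1891: 118.
Day-of-year of February 19, 1972: 50.
1891 has 365 days, so 365 − 118 = 247 days remain in 1891.
Full years 1892–1971: 61 common + 19 leap = 61×365 + 19×366 = 29219 days.
Total: 247 + 29219 + 50 = 29516 days.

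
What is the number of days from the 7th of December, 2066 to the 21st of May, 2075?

3087

Day-of-year of December 7, 2066: 341.
Day-of-year of May 21, 2075: 141.
2066 has 365 days, so 365 − 341 = 24 days remain in 2066.
Full years 2067–2074: 6 common + 2 leap = 6×365 + 2×366 = 2922 days.
Total: 24 + 2922 + 141 = 3087 days.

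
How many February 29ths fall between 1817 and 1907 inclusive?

Years divisible by 4: 1820, 1824, …, 1904 — 22 in all.
Of these, 1900 is divisible by 100 but not 400, so not leap.
Leap years: 22 − 1 = 21.

21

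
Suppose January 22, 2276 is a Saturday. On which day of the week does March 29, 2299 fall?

Wednesday

From January 22, 2276 to January 22, 2299: 23 years, of which 6 contain a Feb 29 — 17×365 + 6×366 = 8401 days.
January 2299: 31 − 22 = 9 days remain.
Then February 2299 (28): 28 days.
March 1–29, 2299: 29 days.
Residual: 66 days.
Total: 8467 days.
8467 mod 7 = 4, so 4 days after Saturday is Wednesday.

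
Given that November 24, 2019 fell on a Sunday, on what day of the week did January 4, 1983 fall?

Tuesday

Count forward from the earlier date (January 4, 1983) to the later (November 24, 2019):
From January 4, 1983 to January 4, 2019: 36 years, of which 9 contain a Feb 29 — 27×365 + 9×366 = 13149 days.
(2000 is a leap year (divisible by 400).)
January 2019: 31 − 4 = 27 days remain.
Then 9 full months totalling 273 days.
November 1–24, 2019: 24 days.
Residual: 324 days.
Total: 13473 days.
13473 mod 7 = 5, so 5 days before Sunday is Tuesday.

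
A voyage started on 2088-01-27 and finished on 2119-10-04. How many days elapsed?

11572

From January 27, 2088 to January 27, 2119: 31 years, of which 7 contain a Feb 29 — 24×365 + 7×366 = 11322 days.
(2100 is not a leap year (divisible by 100 but not 400).)
January 2119: 31 − 27 = 4 days remain.
Then February 2119 (28), March (31), April (30), May (31), June (30), July (31), August (31), September (30): 28 + 31 + 30 + 31 + 30 + 31 + 31 + 30 = 242 days.
October 1–4, 2119: 4 days.
Residual: 250 days.
Total: 11572 days.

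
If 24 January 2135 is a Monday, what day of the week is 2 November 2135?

Wednesday

January 2135: 31 − 24 = 7 days remain.
Then 9 full months totalling 273 days.
November 1–2, 2135: 2 days.
Total: 7 + 273 + 2 = 282 days.
282 mod 7 = 2, so 2 days after Monday is Wednesday.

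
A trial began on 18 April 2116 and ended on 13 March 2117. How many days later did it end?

April 2116: 30 − 18 = 12 days remain.
Then 10 full months totalling 304 days.
March 1–13, 2117: 13 days.
Total: 12 + 304 + 13 = 329 days.

329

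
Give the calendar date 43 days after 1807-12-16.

1808-01-28

Count 43 days after December 16, 1807:
Day-of-year of December 16, 1807: 350.
Day-of-year of January 28, 1808: 28.
1807 has 365 days, so 365 − 350 = 15 days remain in 1807.
Total: 15 + 28 = 43 days.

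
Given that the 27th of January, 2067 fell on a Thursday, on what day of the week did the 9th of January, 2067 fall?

Sunday

Count forward from the earlier date (January 9, 2067) to the later (January 27, 2067):
Within January 2067: 27 − 9 = 18 days.
18 mod 7 = 4, so 4 days before Thursday is Sunday.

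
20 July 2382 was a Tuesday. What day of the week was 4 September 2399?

From July 20, 2382 to July 20, 2399: 17 years, of which 4 contain a Feb 29 — 13×365 + 4×366 = 6209 days.
July 2399: 31 − 20 = 11 days remain.
Then August (31): 31 days.
September 1–4, 2399: 4 days.
Residual: 46 days.
Total: 6255 days.
6255 mod 7 = 4, so 4 days after Tuesday is Saturday.

Saturday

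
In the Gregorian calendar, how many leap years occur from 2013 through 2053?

10

Years divisible by 4 in [2013, 2053]: 2016, 2020, 2024, 2028, 2032, 2036, 2040, 2044, 2048, 2052.
No century exceptions apply. Count: 10.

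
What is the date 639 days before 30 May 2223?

29 August 2221

Count 639 days before May 30, 2223:
August 29, 2221 → August 29, 2222: 365 days.
August 2222: 31 − 29 = 2 days remain.
Then September (30), October (31), November (30), December (31), January (31), February 2223 (28), March (31), April (30): 30 + 31 + 30 + 31 + 31 + 28 + 31 + 30 = 242 days.
May 1–30, 2223: 30 days.
Residual: 274 days.
Total: 639 days.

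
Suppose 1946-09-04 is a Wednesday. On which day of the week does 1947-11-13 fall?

Thursday

September 1946: 30 − 4 = 26 days remain.
Then 13 full months totalling 396 days.
November 1–13, 1947: 13 days.
Total: 26 + 396 + 13 = 435 days.
435 mod 7 = 1, so 1 day after Wednesday is Thursday.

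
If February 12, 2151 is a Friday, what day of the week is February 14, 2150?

Saturday

Count forward from the earlier date (February 14, 2150) to the later (February 12, 2151):
Day-of-year of February 14, 2150: 45.
Day-of-year of February 12, 2151: 43.
2150 has 365 days, so 365 − 45 = 320 days remain in 2150.
Total: 320 + 43 = 363 days.
363 mod 7 = 6, so 6 days before Friday is Saturday.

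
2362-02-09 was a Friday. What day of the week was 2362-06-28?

Thursday

February 2362: 28 − 9 = 19 days remain (2362 is not a leap year, so February has 28 days).
Then March (31), April (30), May (31): 31 + 30 + 31 = 92 days.
June 1–28, 2362: 28 days.
Total: 19 + 92 + 28 = 139 days.
139 mod 7 = 6, so 6 days after Friday is Thursday.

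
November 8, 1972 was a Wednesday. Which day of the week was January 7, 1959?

Wednesday

Count forward from the earlier date (January 7, 1959) to the later (November 8, 1972):
Day-of-year of January 7, 1959: 7.
Day-of-year of November 8, 1972: 313.
1959 has 365 days, so 365 − 7 = 358 days remain in 1959.
Full years 1960–1971: 9 common + 3 leap = 9×365 + 3×366 = 4383 days.
Total: 358 + 4383 + 313 = 5054 days.
5054 is a multiple of 7, so January 7, 1959 falls on the same weekday: Wednesday.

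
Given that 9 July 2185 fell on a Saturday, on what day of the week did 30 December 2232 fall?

From July 9, 2185 to July 9, 2232: 47 years, of which 11 contain a Feb 29 — 36×365 + 11×366 = 17166 days.
(2200 is not a leap year (divisible by 100 but not 400).)
July 2232: 31 − 9 = 22 days remain.
Then August (31), September (30), October (31), November (30): 31 + 30 + 31 + 30 = 122 days.
December 1–30, 2232: 30 days.
Residual: 174 days.
Total: 17340 days.
17340 mod 7 = 1, so 1 day after Saturday is Sunday.

Sunday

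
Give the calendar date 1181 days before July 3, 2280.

April 9, 2277

Count 1181 days before July 3, 2280:
Day-of-year of April 9, 2277: 99.
Day-of-year of July 3, 2280: 185.
2277 has 365 days, so 365 − 99 = 266 days remain in 2277.
Full years: 2278: 365; 2279: 365. Sum = 730.
Total: 266 + 730 + 185 = 1181 days.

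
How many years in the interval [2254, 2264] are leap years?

Years divisible by 4 in [2254, 2264]: 2256, 2260, 2264.
No century exceptions apply. Count: 3.

3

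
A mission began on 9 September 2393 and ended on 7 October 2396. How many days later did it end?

1124

Day-of-year of September 9, 2393: 252.
Day-of-year of October 7, 2396: 281.
2393 has 365 days, so 365 − 252 = 113 days remain in 2393.
Full years: 2394: 365; 2395: 365. Sum = 730.
Total: 113 + 730 + 281 = 1124 days.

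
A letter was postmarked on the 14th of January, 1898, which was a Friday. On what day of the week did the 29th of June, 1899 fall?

Thursday

Day-of-year of January 14, 1898: 14.
Day-of-year of June 29, 1899: 180.
1898 has 365 days, so 365 − 14 = 351 days remain in 1898.
Total: 351 + 180 = 531 days.
531 mod 7 = 6, so 6 days after Friday is Thursday.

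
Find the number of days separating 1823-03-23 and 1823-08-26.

156

March 1823: 31 − 23 = 8 days remain.
Then April (30), May (31), June (30), July (31): 30 + 31 + 30 + 31 = 122 days.
August 1–26, 1823: 26 days.
Total: 8 + 122 + 26 = 156 days.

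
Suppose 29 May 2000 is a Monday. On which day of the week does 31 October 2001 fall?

May 2000: 31 − 29 = 2 days remain.
Then 16 full months totalling 487 days.
October 1–31, 2001: 31 days.
Total: 2 + 487 + 31 = 520 days.
520 mod 7 = 2, so 2 days after Monday is Wednesday.

Wednesday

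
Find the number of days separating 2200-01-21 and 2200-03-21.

January 2200: 31 − 21 = 10 days remain.
Then February 2200 (28): 28 days.
March 1–21, 2200: 21 days.
Total: 10 + 28 + 21 = 59 days.

59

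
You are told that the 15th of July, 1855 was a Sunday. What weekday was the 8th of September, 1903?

From July 15, 1855 to July 15, 1903: 48 years, of which 11 contain a Feb 29 — 37×365 + 11×366 = 17531 days.
(1900 is not a leap year (divisible by 100 but not 400).)
July 1903: 31 − 15 = 16 days remain.
Then August (31): 31 days.
September 1–8, 1903: 8 days.
Residual: 55 days.
Total: 17586 days.
17586 mod 7 = 2, so 2 days after Sunday is Tuesday.

Tuesday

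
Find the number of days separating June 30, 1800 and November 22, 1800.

June 1800: 30 − 30 = 0 days remain.
Then July (31), August (31), September (30), October (31): 31 + 31 + 30 + 31 = 123 days.
November 1–22, 1800: 22 days.
Total: 0 + 123 + 22 = 145 days.

145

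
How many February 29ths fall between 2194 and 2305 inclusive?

Years divisible by 4: 2196, 2200, …, 2304 — 28 in all.
Of these, 2200, 2300 are divisible by 100 but not 400, so not leap.
Leap years: 28 − 2 = 26.

26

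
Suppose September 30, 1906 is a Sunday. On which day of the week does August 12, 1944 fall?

Saturday

From September 30, 1906 to September 30, 1943: 37 years, of which 9 contain a Feb 29 — 28×365 + 9×366 = 13514 days.
September 1943: 30 − 30 = 0 days remain.
Then 10 full months totalling 305 days.
August 1–12, 1944: 12 days.
Residual: 317 days.
Total: 13831 days.
13831 mod 7 = 6, so 6 days after Sunday is Saturday.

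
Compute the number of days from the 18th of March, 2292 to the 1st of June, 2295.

March 18, 2292 → March 18, 2293: 365 days.
March 18, 2293 → March 18, 2294: 365 days.
March 18, 2294 → March 18, 2295: 365 days.
March 2295: 31 − 18 = 13 days remain.
Then April (30), May (31): 30 + 31 = 61 days.
June 1, 2295: 1 day.
Residual: 75 days.
Total: 1170 days.

1170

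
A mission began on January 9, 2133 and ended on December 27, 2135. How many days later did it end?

1082

Day-of-year of January 9, 2133: 9.
Day-of-year of December 27, 2135: 361.
2133 has 365 days, so 365 − 9 = 356 days remain in 2133.
Full years: 2134: 365. Sum = 365.
Total: 356 + 365 + 361 = 1082 days.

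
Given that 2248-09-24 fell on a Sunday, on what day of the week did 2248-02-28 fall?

Count forward from the earlier date (February 28, 2248) to the later (September 24, 2248):
February 2248: 29 − 28 = 1 day remains (2248 is a leap year, so February has 29 days).
Then March (31), April (30), May (31), June (30), July (31), August (31): 31 + 30 + 31 + 30 + 31 + 31 = 184 days.
September 1–24, 2248: 24 days.
Total: 1 + 184 + 24 = 209 days.
209 mod 7 = 6, so 6 days before Sunday is Monday.

Monday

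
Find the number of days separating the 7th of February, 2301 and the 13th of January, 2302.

February 2301: 28 − 7 = 21 days remain (2301 is not a leap year, so February has 28 days).
Then 10 full months totalling 306 days.
January 1–13, 2302: 13 days.
Total: 21 + 306 + 13 = 340 days.

340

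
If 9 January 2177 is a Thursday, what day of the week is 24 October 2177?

Friday

January 2177: 31 − 9 = 22 days remain.
Then February 2177 (28), March (31), April (30), May (31), June (30), July (31), August (31), September (30): 28 + 31 + 30 + 31 + 30 + 31 + 31 + 30 = 242 days.
October 1–24, 2177: 24 days.
Total: 22 + 242 + 24 = 288 days.
288 mod 7 = 1, so 1 day after Thursday is Friday.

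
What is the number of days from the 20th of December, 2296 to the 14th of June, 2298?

December 2296: 31 − 20 = 11 days remain.
Then 17 full months totalling 516 days.
June 1–14, 2298: 14 days.
Total: 11 + 516 + 14 = 541 days.

541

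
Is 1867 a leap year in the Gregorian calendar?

1867 is not a leap year.

No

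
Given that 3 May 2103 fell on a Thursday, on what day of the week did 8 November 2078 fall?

Count forward from the earlier date (November 8, 2078) to the later (May 3, 2103):
From November 8, 2078 to November 8, 2102: 24 years, of which 5 contain a Feb 29 — 19×365 + 5×366 = 8765 days.
(2100 is not a leap year (divisible by 100 but not 400).)
November 2102: 30 − 8 = 22 days remain.
Then December (31), January (31), February 2103 (28), March (31), April (30): 31 + 31 + 28 + 31 + 30 = 151 days.
May 1–3, 2103: 3 days.
Residual: 176 days.
Total: 8941 days.
8941 mod 7 = 2, so 2 days before Thursday is Tuesday.

Tuesday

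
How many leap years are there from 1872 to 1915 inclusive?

10

Years divisible by 4 in [1872, 1915]: 1872, 1876, 1880, 1884, 1888, 1892, 1896, 1900, 1904, 1908, 1912.
Of these, 1900 is divisible by 100 but not 400, so not leap.
Leap years: 11 − 1 = 10.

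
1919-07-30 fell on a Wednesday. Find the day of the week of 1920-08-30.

Monday

Day-of-year of July 30, 1919: 211.
Day-of-year of August 30, 1920: 243.
1919 has 365 days, so 365 − 211 = 154 days remain in 1919.
Total: 154 + 243 = 397 days.
397 mod 7 = 5, so 5 days after Wednesday is Monday.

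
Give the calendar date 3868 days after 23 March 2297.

26 October 2307

Count 3868 days after March 23, 2297:
Day-of-year of March 23, 2297: 82.
Day-of-year of October 26, 2307: 299.
2297 has 365 days, so 365 − 82 = 283 days remain in 2297.
Full years 2298–2306: 8 common + 1 leap = 8×365 + 1×366 = 3286 days.
Total: 283 + 3286 + 299 = 3868 days.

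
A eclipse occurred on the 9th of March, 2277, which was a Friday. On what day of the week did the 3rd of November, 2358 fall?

Day-of-year of March 9, 2277: 68.
Day-of-year of November 3, 2358: 307.
2277 has 365 days, so 365 − 68 = 297 days remain in 2277.
Full years 2278–2357: 61 common + 19 leap = 61×365 + 19×366 = 29219 days.
Total: 297 + 29219 + 307 = 29823 days.
29823 mod 7 = 3, so 3 days after Friday is Monday.

Monday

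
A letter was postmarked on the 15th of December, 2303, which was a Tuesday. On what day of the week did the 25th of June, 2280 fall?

Friday

Count forward from the earlier date (June 25, 2280) to the later (December 15, 2303):
Day-of-year of June 25, 2280: 177.
Day-of-year of December 15, 2303: 349.
2280 has 366 days, so 366 − 177 = 189 days remain in 2280.
Full years 2281–2302: 18 common + 4 leap = 18×365 + 4×366 = 8034 days.
Total: 189 + 8034 + 349 = 8572 days.
8572 mod 7 = 4, so 4 days before Tuesday is Friday.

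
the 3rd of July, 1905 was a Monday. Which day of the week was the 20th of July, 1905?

Thursday

Within July 1905: 20 − 3 = 17 days.
17 mod 7 = 3, so 3 days after Monday is Thursday.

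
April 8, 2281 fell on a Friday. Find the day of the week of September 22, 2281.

April 2281: 30 − 8 = 22 days remain.
Then May (31), June (30), July (31), August (31): 31 + 30 + 31 + 31 = 123 days.
September 1–22, 2281: 22 days.
Total: 22 + 123 + 22 = 167 days.
167 mod 7 = 6, so 6 days after Friday is Thursday.

Thursday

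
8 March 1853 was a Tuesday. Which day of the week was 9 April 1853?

Saturday

March 1853: 31 − 8 = 23 days remain.
April 1–9, 1853: 9 days.
Total: 23 + 9 = 32 days.
32 mod 7 = 4, so 4 days after Tuesday is Saturday.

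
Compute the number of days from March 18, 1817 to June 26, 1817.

100

March 1817: 31 − 18 = 13 days remain.
Then April (30), May (31): 30 + 31 = 61 days.
June 1–26, 1817: 26 days.
Total: 13 + 61 + 26 = 100 days.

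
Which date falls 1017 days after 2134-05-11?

2137-02-21

Count 1017 days after May 11, 2134:
Day-of-year of May 11, 2134: 131.
Day-of-year of February 21, 2137: 52.
2134 has 365 days, so 365 − 131 = 234 days remain in 2134.
Full years: 2135: 365; 2136: 366. Sum = 731.
Total: 234 + 731 + 52 = 1017 days.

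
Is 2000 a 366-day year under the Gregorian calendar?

Yes

2000 is a leap year (divisible by 400).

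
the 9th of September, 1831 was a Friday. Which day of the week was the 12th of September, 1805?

Count forward from the earlier date (September 12, 1805) to the later (September 9, 1831):
Day-of-year of September 12, 1805: 255.
Day-of-year of September 9, 1831: 252.
1805 has 365 days, so 365 − 255 = 110 days remain in 1805.
Full years 1806–1830: 19 common + 6 leap = 19×365 + 6×366 = 9131 days.
Total: 110 + 9131 + 252 = 9493 days.
9493 mod 7 = 1, so 1 day before Friday is Thursday.

Thursday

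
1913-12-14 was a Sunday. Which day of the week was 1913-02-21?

Friday

Count forward from the earlier date (February 21, 1913) to the later (December 14, 1913):
February 1913: 28 − 21 = 7 days remain (1913 is not a leap year, so February has 28 days).
Then 9 full months totalling 275 days.
December 1–14, 1913: 14 days.
Total: 7 + 275 + 14 = 296 days.
296 mod 7 = 2, so 2 days before Sunday is Friday.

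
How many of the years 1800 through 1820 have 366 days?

Years divisible by 4 in [1800, 1820]: 1800, 1804, 1808, 1812, 1816, 1820.
Of these, 1800 is divisible by 100 but not 400, so not leap.
Leap years: 6 − 1 = 5.

5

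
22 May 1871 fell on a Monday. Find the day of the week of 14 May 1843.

Sunday

Count forward from the earlier date (May 14, 1843) to the later (May 22, 1871):
Day-of-year of May 14, 1843: 134.
Day-of-year of May 22, 1871: 142.
1843 has 365 days, so 365 − 134 = 231 days remain in 1843.
Full years 1844–1870: 20 common + 7 leap = 20×365 + 7×366 = 9862 days.
Total: 231 + 9862 + 142 = 10235 days.
10235 mod 7 = 1, so 1 day before Monday is Sunday.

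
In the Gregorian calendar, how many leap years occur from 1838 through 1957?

Years divisible by 4: 1840, 1844, …, 1956 — 30 in all.
Of these, 1900 is divisible by 100 but not 400, so not leap.
Leap years: 30 − 1 = 29.

29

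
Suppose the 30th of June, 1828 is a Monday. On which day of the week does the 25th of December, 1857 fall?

Friday

From June 30, 1828 to June 30, 1857: 29 years, of which 7 contain a Feb 29 — 22×365 + 7×366 = 10592 days.
June 1857: 30 − 30 = 0 days remain.
Then July (31), August (31), September (30), October (31), November (30): 31 + 31 + 30 + 31 + 30 = 153 days.
December 1–25, 1857: 25 days.
Residual: 178 days.
Total: 10770 days.
10770 mod 7 = 4, so 4 days after Monday is Friday.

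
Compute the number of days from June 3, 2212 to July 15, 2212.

42

June 2212: 30 − 3 = 27 days remain.
July 1–15, 2212: 15 days.
Total: 27 + 15 = 42 days.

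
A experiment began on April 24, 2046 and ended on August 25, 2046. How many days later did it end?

April 2046: 30 − 24 = 6 days remain.
Then May (31), June (30), July (31): 31 + 30 + 31 = 92 days.
August 1–25, 2046: 25 days.
Total: 6 + 92 + 25 = 123 days.

123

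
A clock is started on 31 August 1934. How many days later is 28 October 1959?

9189

From August 31, 1934 to August 31, 1959: 25 years, of which 6 contain a Feb 29 — 19×365 + 6×366 = 9131 days.
August 1959: 31 − 31 = 0 days remain.
Then September (30): 30 days.
October 1–28, 1959: 28 days.
Residual: 58 days.
Total: 9189 days.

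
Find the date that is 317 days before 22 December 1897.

8 February 1897

Count 317 days before December 22, 1897:
February 1897: 28 − 8 = 20 days remain (1897 is not a leap year, so February has 28 days).
Then 9 full months totalling 275 days.
December 1–22, 1897: 22 days.
Total: 20 + 275 + 22 = 317 days.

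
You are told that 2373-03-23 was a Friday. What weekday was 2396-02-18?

Sunday

Day-of-year of March 23, 2373: 82.
Day-of-year of February 18, 2396: 49.
2373 has 365 days, so 365 − 82 = 283 days remain in 2373.
Full years 2374–2395: 17 common + 5 leap = 17×365 + 5×366 = 8035 days.
Total: 283 + 8035 + 49 = 8367 days.
8367 mod 7 = 2, so 2 days after Friday is Sunday.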